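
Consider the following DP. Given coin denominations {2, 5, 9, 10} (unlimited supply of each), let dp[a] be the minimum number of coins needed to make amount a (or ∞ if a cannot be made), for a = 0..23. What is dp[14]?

2

 a  0  1  2  3  4  5  6  7  8  9 10 11 12 13 14 15 16 17 18 19 20 21 22 23
dp  0  -  1  -  2  1  3  2  4  1  1  2  2  3  2  2  3  3  2  2  2  3  3  3
(- denotes ∞ / unreachable)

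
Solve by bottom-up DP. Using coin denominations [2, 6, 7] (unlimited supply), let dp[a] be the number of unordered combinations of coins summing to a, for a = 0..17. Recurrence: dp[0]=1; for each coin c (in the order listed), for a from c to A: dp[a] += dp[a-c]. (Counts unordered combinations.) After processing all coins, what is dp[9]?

1

after  coin     0     1     2     3     4     5     6     7     8     9    10    11    12    13    14    15    16    17
          2     1     0     1     0     1     0     1     0     1     0     1     0     1     0     1     0     1     0
          6     1     0     1     0     1     0     2     0     2     0     2     0     3     0     3     0     3     0
          7     1     0     1     0     1     0     2     1     2     1     2     1     3     2     4     2     4     2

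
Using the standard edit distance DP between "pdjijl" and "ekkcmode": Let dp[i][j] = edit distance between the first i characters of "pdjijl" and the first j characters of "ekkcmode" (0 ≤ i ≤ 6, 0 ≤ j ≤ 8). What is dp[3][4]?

4

   ''  e  k  k  c  m  o  d  e
''  0  1  2  3  4  5  6  7  8
 p  1  1  2  3  4  5  6  7  8
 d  2  2  2  3  4  5  6  6  7
 j  3  3  3  3  4  5  6  7  7
 i  4  4  4  4  4  5  6  7  8
 j  5  5  5  5  5  5  6  7  8
 l  6  6  6  6  6  6  6  7  8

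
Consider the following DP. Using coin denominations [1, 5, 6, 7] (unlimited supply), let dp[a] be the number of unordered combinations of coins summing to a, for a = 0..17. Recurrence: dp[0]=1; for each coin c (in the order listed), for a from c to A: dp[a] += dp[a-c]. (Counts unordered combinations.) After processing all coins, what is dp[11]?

6

after  coin     0     1     2     3     4     5     6     7     8     9    10    11    12    13    14    15    16    17
          1     1     1     1     1     1     1     1     1     1     1     1     1     1     1     1     1     1     1
          5     1     1     1     1     1     2     2     2     2     2     3     3     3     3     3     4     4     4
          6     1     1     1     1     1     2     3     3     3     3     4     5     6     6     6     7     8     9
          7     1     1     1     1     1     2     3     4     4     4     5     6     8     9    10    11    12    14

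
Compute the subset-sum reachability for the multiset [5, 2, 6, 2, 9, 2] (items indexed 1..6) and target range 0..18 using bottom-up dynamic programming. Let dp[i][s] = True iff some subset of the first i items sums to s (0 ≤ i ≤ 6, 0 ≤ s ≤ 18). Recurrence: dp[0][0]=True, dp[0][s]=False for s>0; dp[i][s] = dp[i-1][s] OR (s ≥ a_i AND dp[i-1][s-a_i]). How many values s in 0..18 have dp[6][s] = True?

i\s   0   1   2   3   4   5   6   7   8   9  10  11  12  13  14  15  16  17  18
  0   T   F   F   F   F   F   F   F   F   F   F   F   F   F   F   F   F   F   F
  1   T   F   F   F   F   T   F   F   F   F   F   F   F   F   F   F   F   F   F
  2   T   F   T   F   F   T   F   T   F   F   F   F   F   F   F   F   F   F   F
  3   T   F   T   F   F   T   T   T   T   F   F   T   F   T   F   F   F   F   F
  4   T   F   T   F   T   T   T   T   T   T   T   T   F   T   F   T   F   F   F
  5   T   F   T   F   T   T   T   T   T   T   T   T   F   T   T   T   T   T   T
  6   T   F   T   F   T   T   T   T   T   T   T   T   T   T   T   T   T   T   T

17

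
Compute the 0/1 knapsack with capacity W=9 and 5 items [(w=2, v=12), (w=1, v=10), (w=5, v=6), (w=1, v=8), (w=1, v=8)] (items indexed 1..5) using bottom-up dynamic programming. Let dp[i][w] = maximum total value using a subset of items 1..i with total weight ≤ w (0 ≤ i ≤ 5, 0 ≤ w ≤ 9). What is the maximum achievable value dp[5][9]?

i\w   0   1   2   3   4   5   6   7   8   9
  0   0   0   0   0   0   0   0   0   0   0
  1   0   0  12  12  12  12  12  12  12  12
  2   0  10  12  22  22  22  22  22  22  22
  3   0  10  12  22  22  22  22  22  28  28
  4   0  10  18  22  30  30  30  30  30  36
  5   0  10  18  26  30  38  38  38  38  38

38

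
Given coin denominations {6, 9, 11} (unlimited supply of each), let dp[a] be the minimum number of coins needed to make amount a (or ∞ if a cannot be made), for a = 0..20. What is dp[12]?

 a  0  1  2  3  4  5  6  7  8  9 10 11 12 13 14 15 16 17 18 19 20
dp  0  -  -  -  -  -  1  -  -  1  -  1  2  -  -  2  -  2  2  -  2
(- denotes ∞ / unreachable)

2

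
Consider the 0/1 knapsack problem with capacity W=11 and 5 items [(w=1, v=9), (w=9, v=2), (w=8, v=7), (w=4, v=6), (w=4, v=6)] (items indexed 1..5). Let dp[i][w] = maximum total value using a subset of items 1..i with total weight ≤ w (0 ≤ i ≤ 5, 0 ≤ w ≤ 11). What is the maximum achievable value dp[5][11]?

21

i\w   0   1   2   3   4   5   6   7   8   9  10  11
  0   0   0   0   0   0   0   0   0   0   0   0   0
  1   0   9   9   9   9   9   9   9   9   9   9   9
  2   0   9   9   9   9   9   9   9   9   9  11  11
  3   0   9   9   9   9   9   9   9   9  16  16  16
  4   0   9   9   9   9  15  15  15  15  16  16  16
  5   0   9   9   9   9  15  15  15  15  21  21  21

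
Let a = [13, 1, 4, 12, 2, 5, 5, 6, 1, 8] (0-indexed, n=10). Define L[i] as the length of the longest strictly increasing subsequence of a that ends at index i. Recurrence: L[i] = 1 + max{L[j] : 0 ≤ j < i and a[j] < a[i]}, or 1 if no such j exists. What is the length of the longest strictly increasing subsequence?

5

   i    0    1    2    3    4    5    6    7    8    9
a[i]   13    1    4   12    2    5    5    6    1    8
L[i]    1    1    2    3    2    3    3    4    1    5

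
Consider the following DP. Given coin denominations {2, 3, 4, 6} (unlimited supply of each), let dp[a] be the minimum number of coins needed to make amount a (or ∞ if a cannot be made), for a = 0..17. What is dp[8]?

2

 a  0  1  2  3  4  5  6  7  8  9 10 11 12 13 14 15 16 17
dp  0  -  1  1  1  2  1  2  2  2  2  3  2  3  3  3  3  4
(- denotes ∞ / unreachable)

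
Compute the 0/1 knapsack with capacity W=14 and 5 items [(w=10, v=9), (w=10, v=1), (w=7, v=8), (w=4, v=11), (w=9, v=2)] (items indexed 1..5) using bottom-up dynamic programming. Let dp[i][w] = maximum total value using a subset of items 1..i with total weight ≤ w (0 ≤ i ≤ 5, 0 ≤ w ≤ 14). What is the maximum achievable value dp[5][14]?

i\w   0   1   2   3   4   5   6   7   8   9  10  11  12  13  14
  0   0   0   0   0   0   0   0   0   0   0   0   0   0   0   0
  1   0   0   0   0   0   0   0   0   0   0   9   9   9   9   9
  2   0   0   0   0   0   0   0   0   0   0   9   9   9   9   9
  3   0   0   0   0   0   0   0   8   8   8   9   9   9   9   9
  4   0   0   0   0  11  11  11  11  11  11  11  19  19  19  20
  5   0   0   0   0  11  11  11  11  11  11  11  19  19  19  20

20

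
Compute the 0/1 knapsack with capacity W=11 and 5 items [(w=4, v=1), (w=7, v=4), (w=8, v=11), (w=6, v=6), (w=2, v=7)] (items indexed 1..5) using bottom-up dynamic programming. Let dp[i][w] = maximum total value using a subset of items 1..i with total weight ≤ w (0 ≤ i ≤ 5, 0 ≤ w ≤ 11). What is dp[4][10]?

11

i\w   0   1   2   3   4   5   6   7   8   9  10  11
  0   0   0   0   0   0   0   0   0   0   0   0   0
  1   0   0   0   0   1   1   1   1   1   1   1   1
  2   0   0   0   0   1   1   1   4   4   4   4   5
  3   0   0   0   0   1   1   1   4  11  11  11  11
  4   0   0   0   0   1   1   6   6  11  11  11  11
  5   0   0   7   7   7   7   8   8  13  13  18  18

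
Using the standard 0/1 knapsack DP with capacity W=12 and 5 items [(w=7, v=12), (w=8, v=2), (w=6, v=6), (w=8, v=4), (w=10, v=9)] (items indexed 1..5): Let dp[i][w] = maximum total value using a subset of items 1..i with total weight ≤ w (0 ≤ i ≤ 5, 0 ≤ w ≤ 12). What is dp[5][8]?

12

i\w   0   1   2   3   4   5   6   7   8   9  10  11  12
  0   0   0   0   0   0   0   0   0   0   0   0   0   0
  1   0   0   0   0   0   0   0  12  12  12  12  12  12
  2   0   0   0   0   0   0   0  12  12  12  12  12  12
  3   0   0   0   0   0   0   6  12  12  12  12  12  12
  4   0   0   0   0   0   0   6  12  12  12  12  12  12
  5   0   0   0   0   0   0   6  12  12  12  12  12  12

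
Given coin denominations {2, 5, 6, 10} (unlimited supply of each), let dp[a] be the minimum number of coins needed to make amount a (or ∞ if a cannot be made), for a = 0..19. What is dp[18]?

 a  0  1  2  3  4  5  6  7  8  9 10 11 12 13 14 15 16 17 18 19
dp  0  -  1  -  2  1  1  2  2  3  1  2  2  3  3  2  2  3  3  4
(- denotes ∞ / unreachable)

3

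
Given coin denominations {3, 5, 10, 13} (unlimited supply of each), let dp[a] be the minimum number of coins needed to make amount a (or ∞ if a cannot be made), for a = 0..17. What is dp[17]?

5

 a  0  1  2  3  4  5  6  7  8  9 10 11 12 13 14 15 16 17
dp  0  -  -  1  -  1  2  -  2  3  1  3  4  1  4  2  2  5
(- denotes ∞ / unreachable)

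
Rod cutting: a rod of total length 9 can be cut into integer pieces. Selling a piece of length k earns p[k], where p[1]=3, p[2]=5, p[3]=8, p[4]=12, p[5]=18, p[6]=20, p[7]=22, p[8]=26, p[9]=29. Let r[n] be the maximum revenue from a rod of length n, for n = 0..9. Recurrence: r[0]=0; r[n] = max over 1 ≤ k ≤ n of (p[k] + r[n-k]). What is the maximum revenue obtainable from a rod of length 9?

30

   n    0    1    2    3    4    5    6    7    8    9
r[n]    0    3    6    9   12   18   21   24   27   30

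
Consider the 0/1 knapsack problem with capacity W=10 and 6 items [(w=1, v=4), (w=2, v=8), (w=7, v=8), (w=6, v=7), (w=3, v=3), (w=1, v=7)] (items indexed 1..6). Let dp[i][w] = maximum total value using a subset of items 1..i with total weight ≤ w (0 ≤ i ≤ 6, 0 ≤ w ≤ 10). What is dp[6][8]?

i\w   0   1   2   3   4   5   6   7   8   9  10
  0   0   0   0   0   0   0   0   0   0   0   0
  1   0   4   4   4   4   4   4   4   4   4   4
  2   0   4   8  12  12  12  12  12  12  12  12
  3   0   4   8  12  12  12  12  12  12  16  20
  4   0   4   8  12  12  12  12  12  15  19  20
  5   0   4   8  12  12  12  15  15  15  19  20
  6   0   7  11  15  19  19  19  22  22  22  26

22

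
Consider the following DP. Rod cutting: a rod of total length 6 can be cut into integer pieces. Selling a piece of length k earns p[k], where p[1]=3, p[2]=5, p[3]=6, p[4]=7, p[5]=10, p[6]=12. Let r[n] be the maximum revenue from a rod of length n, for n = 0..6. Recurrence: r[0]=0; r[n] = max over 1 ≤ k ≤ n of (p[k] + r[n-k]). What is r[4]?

12

   n    0    1    2    3    4    5    6
r[n]    0    3    6    9   12   15   18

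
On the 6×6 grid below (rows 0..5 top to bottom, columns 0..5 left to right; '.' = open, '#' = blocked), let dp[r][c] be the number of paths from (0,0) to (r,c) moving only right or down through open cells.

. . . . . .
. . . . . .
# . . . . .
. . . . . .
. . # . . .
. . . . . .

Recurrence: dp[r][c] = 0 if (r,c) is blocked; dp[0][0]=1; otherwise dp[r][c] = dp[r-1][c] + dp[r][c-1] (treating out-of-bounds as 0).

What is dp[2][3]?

9

r\c   0   1   2   3   4   5
  0   1   1   1   1   1   1
  1   1   2   3   4   5   6
  2   0   2   5   9  14  20
  3   0   2   7  16  30  50
  4   0   2   0  16  46  96
  5   0   2   2  18  64 160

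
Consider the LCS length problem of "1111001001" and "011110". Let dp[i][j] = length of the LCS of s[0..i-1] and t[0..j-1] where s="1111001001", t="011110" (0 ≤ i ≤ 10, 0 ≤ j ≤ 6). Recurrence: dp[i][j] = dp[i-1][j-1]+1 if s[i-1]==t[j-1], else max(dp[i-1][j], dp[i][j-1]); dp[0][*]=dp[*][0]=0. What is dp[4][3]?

2

   ''  0  1  1  1  1  0
''  0  0  0  0  0  0  0
 1  0  0  1  1  1  1  1
 1  0  0  1  2  2  2  2
 1  0  0  1  2  3  3  3
 1  0  0  1  2  3  4  4
 0  0  1  1  2  3  4  5
 0  0  1  1  2  3  4  5
 1  0  1  2  2  3  4  5
 0  0  1  2  2  3  4  5
 0  0  1  2  2  3  4  5
 1  0  1  2  3  3  4  5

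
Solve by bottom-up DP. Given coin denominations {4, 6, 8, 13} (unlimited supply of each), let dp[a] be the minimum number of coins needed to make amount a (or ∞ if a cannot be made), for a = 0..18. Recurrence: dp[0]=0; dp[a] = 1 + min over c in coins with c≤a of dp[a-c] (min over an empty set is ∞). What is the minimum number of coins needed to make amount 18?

3

 a  0  1  2  3  4  5  6  7  8  9 10 11 12 13 14 15 16 17 18
dp  0  -  -  -  1  -  1  -  1  -  2  -  2  1  2  -  2  2  3
(- denotes ∞ / unreachable)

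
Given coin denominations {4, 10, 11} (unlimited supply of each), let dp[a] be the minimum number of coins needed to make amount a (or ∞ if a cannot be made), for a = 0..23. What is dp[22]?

 a  0  1  2  3  4  5  6  7  8  9 10 11 12 13 14 15 16 17 18 19 20 21 22 23
dp  0  -  -  -  1  -  -  -  2  -  1  1  3  -  2  2  4  -  3  3  2  2  2  4
(- denotes ∞ / unreachable)

2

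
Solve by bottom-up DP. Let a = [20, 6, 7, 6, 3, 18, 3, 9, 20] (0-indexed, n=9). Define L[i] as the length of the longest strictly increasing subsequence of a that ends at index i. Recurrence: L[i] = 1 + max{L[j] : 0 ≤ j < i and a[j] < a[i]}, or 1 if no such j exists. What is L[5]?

3

   i    0    1    2    3    4    5    6    7    8
a[i]   20    6    7    6    3   18    3    9   20
L[i]    1    1    2    1    1    3    1    3    4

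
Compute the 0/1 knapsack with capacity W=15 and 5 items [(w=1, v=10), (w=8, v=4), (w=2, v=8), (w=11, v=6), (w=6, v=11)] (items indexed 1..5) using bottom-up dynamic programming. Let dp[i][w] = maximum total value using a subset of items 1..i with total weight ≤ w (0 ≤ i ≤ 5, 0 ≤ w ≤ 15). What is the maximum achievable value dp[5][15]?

29

i\w   0   1   2   3   4   5   6   7   8   9  10  11  12  13  14  15
  0   0   0   0   0   0   0   0   0   0   0   0   0   0   0   0   0
  1   0  10  10  10  10  10  10  10  10  10  10  10  10  10  10  10
  2   0  10  10  10  10  10  10  10  10  14  14  14  14  14  14  14
  3   0  10  10  18  18  18  18  18  18  18  18  22  22  22  22  22
  4   0  10  10  18  18  18  18  18  18  18  18  22  22  22  24  24
  5   0  10  10  18  18  18  18  21  21  29  29  29  29  29  29  29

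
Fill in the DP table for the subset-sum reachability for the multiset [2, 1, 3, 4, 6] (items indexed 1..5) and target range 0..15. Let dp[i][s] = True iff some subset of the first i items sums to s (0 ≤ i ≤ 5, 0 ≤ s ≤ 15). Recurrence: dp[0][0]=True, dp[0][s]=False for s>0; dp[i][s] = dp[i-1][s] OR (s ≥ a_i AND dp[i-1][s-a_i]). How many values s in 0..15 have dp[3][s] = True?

7

i\s   0   1   2   3   4   5   6   7   8   9  10  11  12  13  14  15
  0   T   F   F   F   F   F   F   F   F   F   F   F   F   F   F   F
  1   T   F   T   F   F   F   F   F   F   F   F   F   F   F   F   F
  2   T   T   T   T   F   F   F   F   F   F   F   F   F   F   F   F
  3   T   T   T   T   T   T   T   F   F   F   F   F   F   F   F   F
  4   T   T   T   T   T   T   T   T   T   T   T   F   F   F   F   F
  5   T   T   T   T   T   T   T   T   T   T   T   T   T   T   T   T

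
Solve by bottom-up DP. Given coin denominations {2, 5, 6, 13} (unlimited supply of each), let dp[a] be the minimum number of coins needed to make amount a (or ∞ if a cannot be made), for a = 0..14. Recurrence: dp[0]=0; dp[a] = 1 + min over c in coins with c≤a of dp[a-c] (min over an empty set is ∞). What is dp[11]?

 a  0  1  2  3  4  5  6  7  8  9 10 11 12 13 14
dp  0  -  1  -  2  1  1  2  2  3  2  2  2  1  3
(- denotes ∞ / unreachable)

2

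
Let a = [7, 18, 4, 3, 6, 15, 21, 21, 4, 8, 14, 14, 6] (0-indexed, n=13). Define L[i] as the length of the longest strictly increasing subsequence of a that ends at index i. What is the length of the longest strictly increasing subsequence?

4

   i    0    1    2    3    4    5    6    7    8    9   10   11   12
a[i]    7   18    4    3    6   15   21   21    4    8   14   14    6
L[i]    1    2    1    1    2    3    4    4    2    3    4    4    3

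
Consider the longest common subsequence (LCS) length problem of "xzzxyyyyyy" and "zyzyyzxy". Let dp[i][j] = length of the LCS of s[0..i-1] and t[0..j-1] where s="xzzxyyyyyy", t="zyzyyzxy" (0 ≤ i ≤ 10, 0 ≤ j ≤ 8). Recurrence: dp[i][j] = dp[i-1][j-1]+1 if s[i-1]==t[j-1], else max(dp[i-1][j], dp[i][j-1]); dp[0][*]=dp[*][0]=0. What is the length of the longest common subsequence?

   ''  z  y  z  y  y  z  x  y
''  0  0  0  0  0  0  0  0  0
 x  0  0  0  0  0  0  0  1  1
 z  0  1  1  1  1  1  1  1  1
 z  0  1  1  2  2  2  2  2  2
 x  0  1  1  2  2  2  2  3  3
 y  0  1  2  2  3  3  3  3  4
 y  0  1  2  2  3  4  4  4  4
 y  0  1  2  2  3  4  4  4  5
 y  0  1  2  2  3  4  4  4  5
 y  0  1  2  2  3  4  4  4  5
 y  0  1  2  2  3  4  4  4  5

5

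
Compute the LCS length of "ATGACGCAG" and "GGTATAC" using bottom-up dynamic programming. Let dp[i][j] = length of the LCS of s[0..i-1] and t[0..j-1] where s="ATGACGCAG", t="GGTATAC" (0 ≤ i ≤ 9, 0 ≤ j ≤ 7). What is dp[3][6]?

2

   ''  G  G  T  A  T  A  C
''  0  0  0  0  0  0  0  0
 A  0  0  0  0  1  1  1  1
 T  0  0  0  1  1  2  2  2
 G  0  1  1  1  1  2  2  2
 A  0  1  1  1  2  2  3  3
 C  0  1  1  1  2  2  3  4
 G  0  1  2  2  2  2  3  4
 C  0  1  2  2  2  2  3  4
 A  0  1  2  2  3  3  3  4
 G  0  1  2  2  3  3  3  4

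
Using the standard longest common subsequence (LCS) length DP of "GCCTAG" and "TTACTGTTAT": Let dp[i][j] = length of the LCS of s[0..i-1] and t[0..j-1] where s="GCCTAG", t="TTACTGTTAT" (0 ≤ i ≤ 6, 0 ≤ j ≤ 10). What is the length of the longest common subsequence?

   ''  T  T  A  C  T  G  T  T  A  T
''  0  0  0  0  0  0  0  0  0  0  0
 G  0  0  0  0  0  0  1  1  1  1  1
 C  0  0  0  0  1  1  1  1  1  1  1
 C  0  0  0  0  1  1  1  1  1  1  1
 T  0  1  1  1  1  2  2  2  2  2  2
 A  0  1  1  2  2  2  2  2  2  3  3
 G  0  1  1  2  2  2  3  3  3  3  3

3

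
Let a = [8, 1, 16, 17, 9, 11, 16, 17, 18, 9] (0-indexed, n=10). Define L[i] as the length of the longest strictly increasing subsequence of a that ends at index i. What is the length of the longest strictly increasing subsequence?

6

   i    0    1    2    3    4    5    6    7    8    9
a[i]    8    1   16   17    9   11   16   17   18    9
L[i]    1    1    2    3    2    3    4    5    6    2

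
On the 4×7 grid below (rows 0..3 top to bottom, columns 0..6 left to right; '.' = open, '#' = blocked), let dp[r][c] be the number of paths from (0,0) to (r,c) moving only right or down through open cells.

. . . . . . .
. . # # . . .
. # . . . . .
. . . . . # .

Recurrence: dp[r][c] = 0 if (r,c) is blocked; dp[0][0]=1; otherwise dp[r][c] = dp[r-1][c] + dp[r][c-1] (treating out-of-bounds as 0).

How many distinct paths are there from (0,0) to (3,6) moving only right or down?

r\c   0   1   2   3   4   5   6
  0   1   1   1   1   1   1   1
  1   1   2   0   0   1   2   3
  2   1   0   0   0   1   3   6
  3   1   1   1   1   2   0   6

6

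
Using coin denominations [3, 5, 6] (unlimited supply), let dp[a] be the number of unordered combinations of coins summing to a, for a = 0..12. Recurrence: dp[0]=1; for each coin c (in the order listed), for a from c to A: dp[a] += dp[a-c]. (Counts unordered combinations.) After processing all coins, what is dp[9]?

after  coin     0     1     2     3     4     5     6     7     8     9    10    11    12
          3     1     0     0     1     0     0     1     0     0     1     0     0     1
          5     1     0     0     1     0     1     1     0     1     1     1     1     1
          6     1     0     0     1     0     1     2     0     1     2     1     2     3

2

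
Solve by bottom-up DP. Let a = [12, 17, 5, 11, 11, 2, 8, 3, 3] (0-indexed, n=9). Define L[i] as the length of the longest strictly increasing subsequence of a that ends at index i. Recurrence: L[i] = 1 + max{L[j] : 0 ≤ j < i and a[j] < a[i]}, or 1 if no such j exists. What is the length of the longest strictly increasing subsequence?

2

   i    0    1    2    3    4    5    6    7    8
a[i]   12   17    5   11   11    2    8    3    3
L[i]    1    2    1    2    2    1    2    2    2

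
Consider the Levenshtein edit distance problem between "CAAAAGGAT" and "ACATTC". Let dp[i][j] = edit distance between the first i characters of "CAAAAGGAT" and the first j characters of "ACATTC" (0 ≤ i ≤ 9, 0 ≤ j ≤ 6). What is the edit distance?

   ''  A  C  A  T  T  C
''  0  1  2  3  4  5  6
 C  1  1  1  2  3  4  5
 A  2  1  2  1  2  3  4
 A  3  2  2  2  2  3  4
 A  4  3  3  2  3  3  4
 A  5  4  4  3  3  4  4
 G  6  5  5  4  4  4  5
 G  7  6  6  5  5  5  5
 A  8  7  7  6  6  6  6
 T  9  8  8  7  6  6  7

7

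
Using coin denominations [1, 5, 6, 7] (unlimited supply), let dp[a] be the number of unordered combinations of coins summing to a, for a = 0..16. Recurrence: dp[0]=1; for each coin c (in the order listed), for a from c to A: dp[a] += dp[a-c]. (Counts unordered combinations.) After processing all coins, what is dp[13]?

after  coin     0     1     2     3     4     5     6     7     8     9    10    11    12    13    14    15    16
          1     1     1     1     1     1     1     1     1     1     1     1     1     1     1     1     1     1
          5     1     1     1     1     1     2     2     2     2     2     3     3     3     3     3     4     4
          6     1     1     1     1     1     2     3     3     3     3     4     5     6     6     6     7     8
          7     1     1     1     1     1     2     3     4     4     4     5     6     8     9    10    11    12

9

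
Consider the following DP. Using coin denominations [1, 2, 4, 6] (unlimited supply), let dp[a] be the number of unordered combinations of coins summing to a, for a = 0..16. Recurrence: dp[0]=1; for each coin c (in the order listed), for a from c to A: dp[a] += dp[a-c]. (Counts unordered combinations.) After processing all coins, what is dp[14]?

31

after  coin     0     1     2     3     4     5     6     7     8     9    10    11    12    13    14    15    16
          1     1     1     1     1     1     1     1     1     1     1     1     1     1     1     1     1     1
          2     1     1     2     2     3     3     4     4     5     5     6     6     7     7     8     8     9
          4     1     1     2     2     4     4     6     6     9     9    12    12    16    16    20    20    25
          6     1     1     2     2     4     4     7     7    11    11    16    16    23    23    31    31    41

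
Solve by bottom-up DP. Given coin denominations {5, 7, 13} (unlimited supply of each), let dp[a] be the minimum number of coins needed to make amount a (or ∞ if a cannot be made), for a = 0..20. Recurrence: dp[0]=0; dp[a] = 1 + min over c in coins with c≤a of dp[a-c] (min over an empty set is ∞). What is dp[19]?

3

 a  0  1  2  3  4  5  6  7  8  9 10 11 12 13 14 15 16 17 18 19 20
dp  0  -  -  -  -  1  -  1  -  -  2  -  2  1  2  3  -  3  2  3  2
(- denotes ∞ / unreachable)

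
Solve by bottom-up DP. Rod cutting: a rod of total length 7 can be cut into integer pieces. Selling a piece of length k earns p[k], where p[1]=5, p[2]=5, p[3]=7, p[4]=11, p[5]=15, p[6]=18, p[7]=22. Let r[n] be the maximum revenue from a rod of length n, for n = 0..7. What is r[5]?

   n    0    1    2    3    4    5    6    7
r[n]    0    5   10   15   20   25   30   35

25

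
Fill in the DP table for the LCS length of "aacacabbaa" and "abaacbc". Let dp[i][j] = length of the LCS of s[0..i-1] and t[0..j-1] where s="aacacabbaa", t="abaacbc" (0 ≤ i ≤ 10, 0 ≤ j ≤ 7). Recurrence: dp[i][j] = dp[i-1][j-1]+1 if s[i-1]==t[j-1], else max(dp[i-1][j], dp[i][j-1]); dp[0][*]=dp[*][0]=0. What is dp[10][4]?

   ''  a  b  a  a  c  b  c
''  0  0  0  0  0  0  0  0
 a  0  1  1  1  1  1  1  1
 a  0  1  1  2  2  2  2  2
 c  0  1  1  2  2  3  3  3
 a  0  1  1  2  3  3  3  3
 c  0  1  1  2  3  4  4  4
 a  0  1  1  2  3  4  4  4
 b  0  1  2  2  3  4  5  5
 b  0  1  2  2  3  4  5  5
 a  0  1  2  3  3  4  5  5
 a  0  1  2  3  4  4  5  5

4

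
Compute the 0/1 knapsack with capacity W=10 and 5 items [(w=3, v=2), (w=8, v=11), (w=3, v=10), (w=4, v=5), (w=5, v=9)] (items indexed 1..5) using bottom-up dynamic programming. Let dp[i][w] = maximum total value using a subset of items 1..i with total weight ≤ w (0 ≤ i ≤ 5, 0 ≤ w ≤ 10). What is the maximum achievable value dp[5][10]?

i\w   0   1   2   3   4   5   6   7   8   9  10
  0   0   0   0   0   0   0   0   0   0   0   0
  1   0   0   0   2   2   2   2   2   2   2   2
  2   0   0   0   2   2   2   2   2  11  11  11
  3   0   0   0  10  10  10  12  12  12  12  12
  4   0   0   0  10  10  10  12  15  15  15  17
  5   0   0   0  10  10  10  12  15  19  19  19

19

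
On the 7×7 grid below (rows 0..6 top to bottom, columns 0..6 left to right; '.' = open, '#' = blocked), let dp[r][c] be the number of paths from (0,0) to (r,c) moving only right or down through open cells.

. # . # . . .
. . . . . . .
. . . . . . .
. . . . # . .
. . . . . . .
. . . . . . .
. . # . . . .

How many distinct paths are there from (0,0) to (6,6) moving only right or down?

r\c   0   1   2   3   4   5   6
  0   1   0   0   0   0   0   0
  1   1   1   1   1   1   1   1
  2   1   2   3   4   5   6   7
  3   1   3   6  10   0   6  13
  4   1   4  10  20  20  26  39
  5   1   5  15  35  55  81 120
  6   1   6   0  35  90 171 291

291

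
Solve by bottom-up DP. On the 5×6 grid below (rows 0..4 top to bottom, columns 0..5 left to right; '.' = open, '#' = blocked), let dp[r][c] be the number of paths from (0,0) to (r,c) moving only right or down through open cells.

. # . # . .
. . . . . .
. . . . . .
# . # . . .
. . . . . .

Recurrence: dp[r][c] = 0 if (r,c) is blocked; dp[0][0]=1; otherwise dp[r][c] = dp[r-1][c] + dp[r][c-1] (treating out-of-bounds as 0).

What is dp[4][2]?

r\c   0   1   2   3   4   5
  0   1   0   0   0   0   0
  1   1   1   1   1   1   1
  2   1   2   3   4   5   6
  3   0   2   0   4   9  15
  4   0   2   2   6  15  30

2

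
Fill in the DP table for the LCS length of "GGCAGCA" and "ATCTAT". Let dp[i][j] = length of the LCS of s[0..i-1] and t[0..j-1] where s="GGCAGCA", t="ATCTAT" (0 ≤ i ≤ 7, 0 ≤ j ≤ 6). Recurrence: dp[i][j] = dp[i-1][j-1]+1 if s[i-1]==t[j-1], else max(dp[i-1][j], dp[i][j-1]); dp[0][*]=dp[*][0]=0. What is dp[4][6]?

   ''  A  T  C  T  A  T
''  0  0  0  0  0  0  0
 G  0  0  0  0  0  0  0
 G  0  0  0  0  0  0  0
 C  0  0  0  1  1  1  1
 A  0  1  1  1  1  2  2
 G  0  1  1  1  1  2  2
 C  0  1  1  2  2  2  2
 A  0  1  1  2  2  3  3

2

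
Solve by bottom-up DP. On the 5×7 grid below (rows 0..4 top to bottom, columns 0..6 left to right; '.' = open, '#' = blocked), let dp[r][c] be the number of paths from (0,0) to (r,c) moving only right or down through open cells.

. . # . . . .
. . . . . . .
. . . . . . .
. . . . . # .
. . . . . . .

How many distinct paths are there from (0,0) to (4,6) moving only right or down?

r\c   0   1   2   3   4   5   6
  0   1   1   0   0   0   0   0
  1   1   2   2   2   2   2   2
  2   1   3   5   7   9  11  13
  3   1   4   9  16  25   0  13
  4   1   5  14  30  55  55  68

68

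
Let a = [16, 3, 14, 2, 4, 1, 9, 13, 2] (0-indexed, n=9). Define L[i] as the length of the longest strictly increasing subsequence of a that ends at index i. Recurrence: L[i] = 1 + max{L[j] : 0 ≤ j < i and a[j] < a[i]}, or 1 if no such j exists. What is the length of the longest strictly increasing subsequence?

   i    0    1    2    3    4    5    6    7    8
a[i]   16    3   14    2    4    1    9   13    2
L[i]    1    1    2    1    2    1    3    4    2

4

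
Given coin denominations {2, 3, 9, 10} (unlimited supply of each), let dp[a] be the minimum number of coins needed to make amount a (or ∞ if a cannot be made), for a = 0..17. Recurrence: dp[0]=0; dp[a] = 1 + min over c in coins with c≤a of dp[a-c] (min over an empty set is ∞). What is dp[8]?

 a  0  1  2  3  4  5  6  7  8  9 10 11 12 13 14 15 16 17
dp  0  -  1  1  2  2  2  3  3  1  1  2  2  2  3  3  3  4
(- denotes ∞ / unreachable)

3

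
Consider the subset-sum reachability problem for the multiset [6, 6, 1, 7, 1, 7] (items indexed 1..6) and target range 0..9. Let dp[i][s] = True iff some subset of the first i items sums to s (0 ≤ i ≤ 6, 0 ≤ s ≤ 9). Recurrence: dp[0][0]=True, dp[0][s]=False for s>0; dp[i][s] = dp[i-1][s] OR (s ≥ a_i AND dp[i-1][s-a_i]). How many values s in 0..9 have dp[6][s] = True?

i\s   0   1   2   3   4   5   6   7   8   9
  0   T   F   F   F   F   F   F   F   F   F
  1   T   F   F   F   F   F   T   F   F   F
  2   T   F   F   F   F   F   T   F   F   F
  3   T   T   F   F   F   F   T   T   F   F
  4   T   T   F   F   F   F   T   T   T   F
  5   T   T   T   F   F   F   T   T   T   T
  6   T   T   T   F   F   F   T   T   T   T

7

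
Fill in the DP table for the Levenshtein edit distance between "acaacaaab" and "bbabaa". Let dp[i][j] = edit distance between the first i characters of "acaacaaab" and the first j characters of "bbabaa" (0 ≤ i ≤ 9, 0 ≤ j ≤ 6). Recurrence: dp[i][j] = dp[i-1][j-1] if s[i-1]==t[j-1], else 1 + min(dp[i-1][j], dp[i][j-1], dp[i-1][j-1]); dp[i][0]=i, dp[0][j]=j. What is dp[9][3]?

   ''  b  b  a  b  a  a
''  0  1  2  3  4  5  6
 a  1  1  2  2  3  4  5
 c  2  2  2  3  3  4  5
 a  3  3  3  2  3  3  4
 a  4  4  4  3  3  3  3
 c  5  5  5  4  4  4  4
 a  6  6  6  5  5  4  4
 a  7  7  7  6  6  5  4
 a  8  8  8  7  7  6  5
 b  9  8  8  8  7  7  6

8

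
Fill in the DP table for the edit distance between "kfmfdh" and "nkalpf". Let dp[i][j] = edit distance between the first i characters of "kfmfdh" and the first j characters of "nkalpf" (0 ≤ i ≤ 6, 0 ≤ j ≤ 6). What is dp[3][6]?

5

   ''  n  k  a  l  p  f
''  0  1  2  3  4  5  6
 k  1  1  1  2  3  4  5
 f  2  2  2  2  3  4  4
 m  3  3  3  3  3  4  5
 f  4  4  4  4  4  4  4
 d  5  5  5  5  5  5  5
 h  6  6  6  6  6  6  6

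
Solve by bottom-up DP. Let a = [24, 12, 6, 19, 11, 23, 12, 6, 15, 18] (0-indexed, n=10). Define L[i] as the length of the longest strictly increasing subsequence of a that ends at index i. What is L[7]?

1

   i    0    1    2    3    4    5    6    7    8    9
a[i]   24   12    6   19   11   23   12    6   15   18
L[i]    1    1    1    2    2    3    3    1    4    5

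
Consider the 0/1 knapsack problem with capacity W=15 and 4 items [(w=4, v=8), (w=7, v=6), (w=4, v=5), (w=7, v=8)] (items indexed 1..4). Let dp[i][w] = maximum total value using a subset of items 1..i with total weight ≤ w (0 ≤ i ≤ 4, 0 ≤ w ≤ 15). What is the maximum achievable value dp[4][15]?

21

i\w   0   1   2   3   4   5   6   7   8   9  10  11  12  13  14  15
  0   0   0   0   0   0   0   0   0   0   0   0   0   0   0   0   0
  1   0   0   0   0   8   8   8   8   8   8   8   8   8   8   8   8
  2   0   0   0   0   8   8   8   8   8   8   8  14  14  14  14  14
  3   0   0   0   0   8   8   8   8  13  13  13  14  14  14  14  19
  4   0   0   0   0   8   8   8   8  13  13  13  16  16  16  16  21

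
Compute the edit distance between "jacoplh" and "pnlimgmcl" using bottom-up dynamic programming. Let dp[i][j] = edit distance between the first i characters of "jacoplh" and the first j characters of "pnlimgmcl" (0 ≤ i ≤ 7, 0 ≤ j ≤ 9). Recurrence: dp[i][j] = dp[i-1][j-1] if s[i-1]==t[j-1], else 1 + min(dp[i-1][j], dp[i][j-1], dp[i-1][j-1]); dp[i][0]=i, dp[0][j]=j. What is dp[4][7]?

   ''  p  n  l  i  m  g  m  c  l
''  0  1  2  3  4  5  6  7  8  9
 j  1  1  2  3  4  5  6  7  8  9
 a  2  2  2  3  4  5  6  7  8  9
 c  3  3  3  3  4  5  6  7  7  8
 o  4  4  4  4  4  5  6  7  8  8
 p  5  4  5  5  5  5  6  7  8  9
 l  6  5  5  5  6  6  6  7  8  8
 h  7  6  6  6  6  7  7  7  8  9

7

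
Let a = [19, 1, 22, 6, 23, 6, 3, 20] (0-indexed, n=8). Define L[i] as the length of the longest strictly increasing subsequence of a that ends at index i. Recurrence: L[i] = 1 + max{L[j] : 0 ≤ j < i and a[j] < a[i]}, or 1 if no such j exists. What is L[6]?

2

   i    0    1    2    3    4    5    6    7
a[i]   19    1   22    6   23    6    3   20
L[i]    1    1    2    2    3    2    2    3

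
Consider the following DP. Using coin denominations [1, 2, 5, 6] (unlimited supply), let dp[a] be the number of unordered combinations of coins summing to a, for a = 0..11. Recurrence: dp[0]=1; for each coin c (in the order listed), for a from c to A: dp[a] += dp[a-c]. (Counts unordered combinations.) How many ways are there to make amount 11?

15

after  coin     0     1     2     3     4     5     6     7     8     9    10    11
          1     1     1     1     1     1     1     1     1     1     1     1     1
          2     1     1     2     2     3     3     4     4     5     5     6     6
          5     1     1     2     2     3     4     5     6     7     8    10    11
          6     1     1     2     2     3     4     6     7     9    10    13    15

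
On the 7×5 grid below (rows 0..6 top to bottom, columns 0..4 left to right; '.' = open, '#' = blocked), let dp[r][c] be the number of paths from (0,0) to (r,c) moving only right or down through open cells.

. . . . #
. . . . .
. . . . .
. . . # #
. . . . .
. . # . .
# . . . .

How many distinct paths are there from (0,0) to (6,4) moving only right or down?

51

r\c   0   1   2   3   4
  0   1   1   1   1   0
  1   1   2   3   4   4
  2   1   3   6  10  14
  3   1   4  10   0   0
  4   1   5  15  15  15
  5   1   6   0  15  30
  6   0   6   6  21  51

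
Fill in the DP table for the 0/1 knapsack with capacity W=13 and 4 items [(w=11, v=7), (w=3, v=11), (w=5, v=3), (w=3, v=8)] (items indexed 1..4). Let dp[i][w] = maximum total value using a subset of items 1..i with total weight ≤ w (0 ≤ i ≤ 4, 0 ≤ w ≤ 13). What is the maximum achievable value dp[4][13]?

i\w   0   1   2   3   4   5   6   7   8   9  10  11  12  13
  0   0   0   0   0   0   0   0   0   0   0   0   0   0   0
  1   0   0   0   0   0   0   0   0   0   0   0   7   7   7
  2   0   0   0  11  11  11  11  11  11  11  11  11  11  11
  3   0   0   0  11  11  11  11  11  14  14  14  14  14  14
  4   0   0   0  11  11  11  19  19  19  19  19  22  22  22

22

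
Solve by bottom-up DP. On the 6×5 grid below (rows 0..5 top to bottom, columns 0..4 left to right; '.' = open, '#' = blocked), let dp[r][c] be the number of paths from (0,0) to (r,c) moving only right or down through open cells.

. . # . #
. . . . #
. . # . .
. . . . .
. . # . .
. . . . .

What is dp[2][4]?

r\c   0   1   2   3   4
  0   1   1   0   0   0
  1   1   2   2   2   0
  2   1   3   0   2   2
  3   1   4   4   6   8
  4   1   5   0   6  14
  5   1   6   6  12  26

2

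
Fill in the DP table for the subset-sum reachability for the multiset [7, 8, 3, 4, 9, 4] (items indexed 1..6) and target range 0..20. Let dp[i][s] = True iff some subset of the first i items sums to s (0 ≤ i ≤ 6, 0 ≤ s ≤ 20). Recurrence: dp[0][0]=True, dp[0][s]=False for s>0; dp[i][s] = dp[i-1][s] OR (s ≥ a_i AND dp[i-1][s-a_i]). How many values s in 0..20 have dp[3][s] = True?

i\s   0   1   2   3   4   5   6   7   8   9  10  11  12  13  14  15  16  17  18  19  20
  0   T   F   F   F   F   F   F   F   F   F   F   F   F   F   F   F   F   F   F   F   F
  1   T   F   F   F   F   F   F   T   F   F   F   F   F   F   F   F   F   F   F   F   F
  2   T   F   F   F   F   F   F   T   T   F   F   F   F   F   F   T   F   F   F   F   F
  3   T   F   F   T   F   F   F   T   T   F   T   T   F   F   F   T   F   F   T   F   F
  4   T   F   F   T   T   F   F   T   T   F   T   T   T   F   T   T   F   F   T   T   F
  5   T   F   F   T   T   F   F   T   T   T   T   T   T   T   T   T   T   T   T   T   T
  6   T   F   F   T   T   F   F   T   T   T   T   T   T   T   T   T   T   T   T   T   T

8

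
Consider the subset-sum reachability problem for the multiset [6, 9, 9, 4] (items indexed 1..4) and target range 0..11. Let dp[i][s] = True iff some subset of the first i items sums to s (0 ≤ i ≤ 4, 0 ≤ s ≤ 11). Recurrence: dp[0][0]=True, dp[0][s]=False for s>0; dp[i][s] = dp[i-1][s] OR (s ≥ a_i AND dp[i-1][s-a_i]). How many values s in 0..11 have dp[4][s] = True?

i\s   0   1   2   3   4   5   6   7   8   9  10  11
  0   T   F   F   F   F   F   F   F   F   F   F   F
  1   T   F   F   F   F   F   T   F   F   F   F   F
  2   T   F   F   F   F   F   T   F   F   T   F   F
  3   T   F   F   F   F   F   T   F   F   T   F   F
  4   T   F   F   F   T   F   T   F   F   T   T   F

5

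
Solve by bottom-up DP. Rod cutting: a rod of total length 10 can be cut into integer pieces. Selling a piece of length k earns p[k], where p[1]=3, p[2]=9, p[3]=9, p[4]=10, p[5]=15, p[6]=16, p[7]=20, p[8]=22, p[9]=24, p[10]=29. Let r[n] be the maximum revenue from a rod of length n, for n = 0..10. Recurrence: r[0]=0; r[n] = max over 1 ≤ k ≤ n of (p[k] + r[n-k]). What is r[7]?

30

   n    0    1    2    3    4    5    6    7    8    9   10
r[n]    0    3    9   12   18   21   27   30   36   39   45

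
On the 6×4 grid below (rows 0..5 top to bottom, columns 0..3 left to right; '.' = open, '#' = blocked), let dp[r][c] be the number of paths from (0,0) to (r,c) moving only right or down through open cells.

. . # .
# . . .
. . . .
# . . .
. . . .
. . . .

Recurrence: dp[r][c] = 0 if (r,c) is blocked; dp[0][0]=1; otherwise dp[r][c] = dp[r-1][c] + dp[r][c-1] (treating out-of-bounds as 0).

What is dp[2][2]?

2

r\c   0   1   2   3
  0   1   1   0   0
  1   0   1   1   1
  2   0   1   2   3
  3   0   1   3   6
  4   0   1   4  10
  5   0   1   5  15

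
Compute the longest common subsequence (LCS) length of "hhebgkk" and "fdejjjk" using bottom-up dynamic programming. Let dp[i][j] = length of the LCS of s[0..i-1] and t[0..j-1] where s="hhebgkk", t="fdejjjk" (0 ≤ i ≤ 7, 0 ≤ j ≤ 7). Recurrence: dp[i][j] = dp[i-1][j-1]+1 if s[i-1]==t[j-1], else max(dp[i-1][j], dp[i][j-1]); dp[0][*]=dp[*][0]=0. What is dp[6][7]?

2

   ''  f  d  e  j  j  j  k
''  0  0  0  0  0  0  0  0
 h  0  0  0  0  0  0  0  0
 h  0  0  0  0  0  0  0  0
 e  0  0  0  1  1  1  1  1
 b  0  0  0  1  1  1  1  1
 g  0  0  0  1  1  1  1  1
 k  0  0  0  1  1  1  1  2
 k  0  0  0  1  1  1  1  2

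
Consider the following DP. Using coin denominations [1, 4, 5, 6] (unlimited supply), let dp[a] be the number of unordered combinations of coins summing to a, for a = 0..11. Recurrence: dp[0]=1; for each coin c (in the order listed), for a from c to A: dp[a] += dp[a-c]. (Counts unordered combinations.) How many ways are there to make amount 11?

9

after  coin     0     1     2     3     4     5     6     7     8     9    10    11
          1     1     1     1     1     1     1     1     1     1     1     1     1
          4     1     1     1     1     2     2     2     2     3     3     3     3
          5     1     1     1     1     2     3     3     3     4     5     6     6
          6     1     1     1     1     2     3     4     4     5     6     8     9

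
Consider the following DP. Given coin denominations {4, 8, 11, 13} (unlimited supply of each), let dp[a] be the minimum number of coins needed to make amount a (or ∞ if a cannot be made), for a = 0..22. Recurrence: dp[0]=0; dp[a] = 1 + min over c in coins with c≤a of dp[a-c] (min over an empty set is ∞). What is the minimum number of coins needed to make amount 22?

2

 a  0  1  2  3  4  5  6  7  8  9 10 11 12 13 14 15 16 17 18 19 20 21 22
dp  0  -  -  -  1  -  -  -  1  -  -  1  2  1  -  2  2  2  -  2  3  2  2
(- denotes ∞ / unreachable)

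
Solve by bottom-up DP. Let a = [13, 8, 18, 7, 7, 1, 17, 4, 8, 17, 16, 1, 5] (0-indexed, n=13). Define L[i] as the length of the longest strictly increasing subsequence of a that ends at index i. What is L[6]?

2

   i    0    1    2    3    4    5    6    7    8    9   10   11   12
a[i]   13    8   18    7    7    1   17    4    8   17   16    1    5
L[i]    1    1    2    1    1    1    2    2    3    4    4    1    3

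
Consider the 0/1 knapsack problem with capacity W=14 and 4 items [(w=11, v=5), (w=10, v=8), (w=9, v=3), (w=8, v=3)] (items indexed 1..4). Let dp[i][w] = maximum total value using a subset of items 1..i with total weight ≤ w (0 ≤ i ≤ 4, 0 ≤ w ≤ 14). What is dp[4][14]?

8

i\w   0   1   2   3   4   5   6   7   8   9  10  11  12  13  14
  0   0   0   0   0   0   0   0   0   0   0   0   0   0   0   0
  1   0   0   0   0   0   0   0   0   0   0   0   5   5   5   5
  2   0   0   0   0   0   0   0   0   0   0   8   8   8   8   8
  3   0   0   0   0   0   0   0   0   0   3   8   8   8   8   8
  4   0   0   0   0   0   0   0   0   3   3   8   8   8   8   8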